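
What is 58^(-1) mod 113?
76

gcd(58, 113) = 1, so the inverse exists.
Extended Euclidean algorithm on (113, 58):
113 = 1 × 58 + 55  ⟹  55 = (1)·113 + (-1)·58
58 = 1 × 55 + 3  ⟹  3 = (-1)·113 + (2)·58
55 = 18 × 3 + 1  ⟹  1 = (19)·113 + (-37)·58
So (-37)·58 ≡ 1 (mod 113), i.e. 58^(-1) ≡ -37 ≡ 76 (mod 113).
Check: 58 × 76 = 4408 ≡ 1 (mod 113)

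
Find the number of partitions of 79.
13848650

p(n) counts ways to write n as a sum of positive integers (order ignored).
Euler's pentagonal recurrence: p(k) = p(k-1) + p(k-2) - p(k-5) - p(k-7) + p(k-12) + p(k-15) - ... (offsets j(3j∓1)/2, signs ++--, p(0)=1, p(<0)=0).
DP table for k = 0..78: p(0)=1, p(1)=1, p(2)=2, p(3)=3, p(4)=5, p(5)=7, p(6)=11, p(7)=15, p(8)=22, p(9)=30, p(10)=42, p(11)=56, p(12)=77, p(13)=101, p(14)=135, p(15)=176, p(16)=231, p(17)=297, p(18)=385, p(19)=490, p(20)=627, p(21)=792, p(22)=1002, p(23)=1255, p(24)=1575, p(25)=1958, p(26)=2436, p(27)=3010, p(28)=3718, p(29)=4565, p(30)=5604, p(31)=6842, p(32)=8349, p(33)=10143, p(34)=12310, p(35)=14883, p(36)=17977, p(37)=21637, p(38)=26015, p(39)=31185, p(40)=37338, p(41)=44583, p(42)=53174, p(43)=63261, p(44)=75175, p(45)=89134, p(46)=105558, p(47)=124754, p(48)=147273, p(49)=173525, p(50)=204226, p(51)=239943, p(52)=281589, p(53)=329931, p(54)=386155, p(55)=451276, p(56)=526823, p(57)=614154, p(58)=715220, p(59)=831820, p(60)=966467, p(61)=1121505, p(62)=1300156, p(63)=1505499, p(64)=1741630, p(65)=2012558, p(66)=2323520, p(67)=2679689, p(68)=3087735, p(69)=3554345, p(70)=4087968, p(71)=4697205, p(72)=5392783, p(73)=6185689, p(74)=7089500, p(75)=8118264, p(76)=9289091, p(77)=10619863, p(78)=12132164.
Final step: p(79) = p(78) + p(77) - p(74) - p(72) + p(67) + p(64) - p(57) - p(53) + p(44) + p(39) - p(28) - p(22) + p(9) + p(2)
= 12132164 + 10619863 - 7089500 - 5392783 + 2679689 + 1741630 - 614154 - 329931 + 75175 + 31185 - 3718 - 1002 + 30 + 2
= 13848650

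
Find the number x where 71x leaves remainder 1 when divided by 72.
71

gcd(71, 72) = 1, so the inverse exists.
Extended Euclidean algorithm on (72, 71):
72 = 1 × 71 + 1  ⟹  1 = (1)·72 + (-1)·71
So (-1)·71 ≡ 1 (mod 72), i.e. 71^(-1) ≡ -1 ≡ 71 (mod 72).
Check: 71 × 71 = 5041 ≡ 1 (mod 72)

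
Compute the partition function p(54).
386155

p(n) counts ways to write n as a sum of positive integers (order ignored).
Euler's pentagonal recurrence: p(k) = p(k-1) + p(k-2) - p(k-5) - p(k-7) + p(k-12) + p(k-15) - ... (offsets j(3j∓1)/2, signs ++--, p(0)=1, p(<0)=0).
DP table for k = 0..53: p(0)=1, p(1)=1, p(2)=2, p(3)=3, p(4)=5, p(5)=7, p(6)=11, p(7)=15, p(8)=22, p(9)=30, p(10)=42, p(11)=56, p(12)=77, p(13)=101, p(14)=135, p(15)=176, p(16)=231, p(17)=297, p(18)=385, p(19)=490, p(20)=627, p(21)=792, p(22)=1002, p(23)=1255, p(24)=1575, p(25)=1958, p(26)=2436, p(27)=3010, p(28)=3718, p(29)=4565, p(30)=5604, p(31)=6842, p(32)=8349, p(33)=10143, p(34)=12310, p(35)=14883, p(36)=17977, p(37)=21637, p(38)=26015, p(39)=31185, p(40)=37338, p(41)=44583, p(42)=53174, p(43)=63261, p(44)=75175, p(45)=89134, p(46)=105558, p(47)=124754, p(48)=147273, p(49)=173525, p(50)=204226, p(51)=239943, p(52)=281589, p(53)=329931.
Final step: p(54) = p(53) + p(52) - p(49) - p(47) + p(42) + p(39) - p(32) - p(28) + p(19) + p(14) - p(3)
= 329931 + 281589 - 173525 - 124754 + 53174 + 31185 - 8349 - 3718 + 490 + 135 - 3
= 386155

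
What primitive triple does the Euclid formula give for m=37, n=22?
(885, 1628, 1853)

Euclid's formula: a = m² - n², b = 2mn, c = m² + n²
m = 37, n = 22
a = 37² - 22² = 1369 - 484 = 885
b = 2 × 37 × 22 = 1628
c = 37² + 22² = 1369 + 484 = 1853
Verification: 885² + 1628² = 783225 + 2650384 = 3433609 = 1853² ✓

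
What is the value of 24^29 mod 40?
24

Repeated squaring. Binary of 29 = 11101.
24^1 ≡ 24 (mod 40); 24^2 ≡ 16 (mod 40); 24^4 ≡ 16 (mod 40); 24^8 ≡ 16 (mod 40); 24^16 ≡ 16 (mod 40)
24^29 = 24^1 × 24^4 × 24^8 × 24^16 ≡ 24 (mod 40)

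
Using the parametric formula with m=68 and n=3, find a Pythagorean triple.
(4615, 408, 4633)

Euclid's formula: a = m² - n², b = 2mn, c = m² + n²
m = 68, n = 3
a = 68² - 3² = 4624 - 9 = 4615
b = 2 × 68 × 3 = 408
c = 68² + 3² = 4624 + 9 = 4633
Verification: 4615² + 408² = 21298225 + 166464 = 21464689 = 4633² ✓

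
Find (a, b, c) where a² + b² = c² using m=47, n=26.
(1533, 2444, 2885)

Euclid's formula: a = m² - n², b = 2mn, c = m² + n²
m = 47, n = 26
a = 47² - 26² = 2209 - 676 = 1533
b = 2 × 47 × 26 = 2444
c = 47² + 26² = 2209 + 676 = 2885
Verification: 1533² + 2444² = 2350089 + 5973136 = 8323225 = 2885² ✓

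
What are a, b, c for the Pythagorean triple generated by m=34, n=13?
(987, 884, 1325)

Euclid's formula: a = m² - n², b = 2mn, c = m² + n²
m = 34, n = 13
a = 34² - 13² = 1156 - 169 = 987
b = 2 × 34 × 13 = 884
c = 34² + 13² = 1156 + 169 = 1325
Verification: 987² + 884² = 974169 + 781456 = 1755625 = 1325² ✓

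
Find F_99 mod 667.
117

Matrix identity: Q^n = [[F_(n+1), F_n], [F_n, F_(n-1)]] with Q = [[1,1],[1,0]].
n = 99 = 1100011₂. Square-and-multiply, entries mod 667:
Q^1 = [[1,1],[1,0]]
Q^3 = (Q^1)²·Q = [[3,2],[2,1]]
Q^6 = (Q^3)² = [[13,8],[8,5]]
Q^12 = (Q^6)² = [[233,144],[144,89]]
Q^24 = (Q^12)² = [[321,345],[345,643]]
Q^49 = (Q^24)²·Q = [[369,622],[622,414]]
Q^99 = (Q^49)²·Q = [[233,117],[117,116]]
F_99 mod 667 = Q^99[0][1] = 117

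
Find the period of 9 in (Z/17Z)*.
8

17 is prime, so ord(9) divides φ(17) = 16.
Divisors of 16: 1, 2, 4, 8, 16.
Repeated squaring: 9^1 ≡ 9, 9^2 ≡ 13, 9^4 ≡ 16, 9^8 ≡ 1, 9^16 ≡ 1 (mod 17).
Test 9^d mod 17 for each divisor d in increasing order:
9^1 ≡ 9
9^2 ≡ 13
9^4 ≡ 16
9^8 ≡ 1  ← first divisor giving 1
The order is 8.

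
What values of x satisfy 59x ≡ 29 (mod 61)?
x ≡ 16 (mod 61)

gcd(59, 61) = 1, which divides 29, so solutions exist.
Find 59^(-1) mod 61 by the extended Euclidean algorithm:
61 = 1 × 59 + 2  ⟹  2 = (1)·61 + (-1)·59
59 = 29 × 2 + 1  ⟹  1 = (-29)·61 + (30)·59
So (30)·59 ≡ 1 (mod 61), i.e. 59^(-1) ≡ 30 (mod 61).
x ≡ 30 × 29 = 870 ≡ 16 (mod 61).
Check: 59 × 16 = 944 ≡ 29 (mod 61).
Unique solution: x ≡ 16 (mod 61)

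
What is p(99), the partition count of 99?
169229875

p(n) counts ways to write n as a sum of positive integers (order ignored).
Euler's pentagonal recurrence: p(k) = p(k-1) + p(k-2) - p(k-5) - p(k-7) + p(k-12) + p(k-15) - ... (offsets j(3j∓1)/2, signs ++--, p(0)=1, p(<0)=0).
DP table for k = 0..98: p(0)=1, p(1)=1, p(2)=2, p(3)=3, p(4)=5, p(5)=7, p(6)=11, p(7)=15, p(8)=22, p(9)=30, p(10)=42, p(11)=56, p(12)=77, p(13)=101, p(14)=135, p(15)=176, p(16)=231, p(17)=297, p(18)=385, p(19)=490, p(20)=627, p(21)=792, p(22)=1002, p(23)=1255, p(24)=1575, p(25)=1958, p(26)=2436, p(27)=3010, p(28)=3718, p(29)=4565, p(30)=5604, p(31)=6842, p(32)=8349, p(33)=10143, p(34)=12310, p(35)=14883, p(36)=17977, p(37)=21637, p(38)=26015, p(39)=31185, p(40)=37338, p(41)=44583, p(42)=53174, p(43)=63261, p(44)=75175, p(45)=89134, p(46)=105558, p(47)=124754, p(48)=147273, p(49)=173525, p(50)=204226, p(51)=239943, p(52)=281589, p(53)=329931, p(54)=386155, p(55)=451276, p(56)=526823, p(57)=614154, p(58)=715220, p(59)=831820, p(60)=966467, p(61)=1121505, p(62)=1300156, p(63)=1505499, p(64)=1741630, p(65)=2012558, p(66)=2323520, p(67)=2679689, p(68)=3087735, p(69)=3554345, p(70)=4087968, p(71)=4697205, p(72)=5392783, p(73)=6185689, p(74)=7089500, p(75)=8118264, p(76)=9289091, p(77)=10619863, p(78)=12132164, p(79)=13848650, p(80)=15796476, p(81)=18004327, p(82)=20506255, p(83)=23338469, p(84)=26543660, p(85)=30167357, p(86)=34262962, p(87)=38887673, p(88)=44108109, p(89)=49995925, p(90)=56634173, p(91)=64112359, p(92)=72533807, p(93)=82010177, p(94)=92669720, p(95)=104651419, p(96)=118114304, p(97)=133230930, p(98)=150198136.
Final step: p(99) = p(98) + p(97) - p(94) - p(92) + p(87) + p(84) - p(77) - p(73) + p(64) + p(59) - p(48) - p(42) + p(29) + p(22) - p(7)
= 150198136 + 133230930 - 92669720 - 72533807 + 38887673 + 26543660 - 10619863 - 6185689 + 1741630 + 831820 - 147273 - 53174 + 4565 + 1002 - 15
= 169229875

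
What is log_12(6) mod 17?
11

Baby-step giant-step with step n = ⌈√17⌉ = 5.
Baby steps 12^j mod 17 (j:value) for j=0..4: 0:1, 1:12, 2:8, 3:11, 4:13.
Giant-step multiplier: 12^(-5) ≡ 12^(16-5) = 12^11 ≡ 6 (mod 17).
Giant steps γ_i = 6·6^i mod 17: γ_0=6, γ_1=2, γ_2=12 (in table at j=1).
x = i·n + j = 2·5 + 1 = 11.
Check: 12^11 ≡ 6 (mod 17).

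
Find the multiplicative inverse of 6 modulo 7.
6

gcd(6, 7) = 1, so the inverse exists.
Extended Euclidean algorithm on (7, 6):
7 = 1 × 6 + 1  ⟹  1 = (1)·7 + (-1)·6
So (-1)·6 ≡ 1 (mod 7), i.e. 6^(-1) ≡ -1 ≡ 6 (mod 7).
Check: 6 × 6 = 36 ≡ 1 (mod 7)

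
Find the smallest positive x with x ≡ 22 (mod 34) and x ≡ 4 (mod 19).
498

Using Chinese Remainder Theorem:
M = 34 × 19 = 646
M1 = 19, M2 = 34
y1 = 19^(-1) mod 34 = 9
y2 = 34^(-1) mod 19 = 14
x = (22×19×9 + 4×34×14) mod 646 = 498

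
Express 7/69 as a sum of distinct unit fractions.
1/10 + 1/690

Greedy algorithm:
7/69: ceiling(69/7) = 10, use 1/10
1/690: ceiling(690/1) = 690, use 1/690
Result: 7/69 = 1/10 + 1/690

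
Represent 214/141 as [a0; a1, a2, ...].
[1; 1, 1, 13, 1, 1, 2]

Euclidean algorithm steps:
214 = 1 × 141 + 73
141 = 1 × 73 + 68
73 = 1 × 68 + 5
68 = 13 × 5 + 3
5 = 1 × 3 + 2
3 = 1 × 2 + 1
2 = 2 × 1 + 0
Continued fraction: [1; 1, 1, 13, 1, 1, 2]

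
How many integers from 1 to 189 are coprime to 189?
108

189 = 3^3 × 7
φ(n) = n × ∏(1 - 1/p) for each prime p dividing n
φ(189) = 189 × (1 - 1/3) × (1 - 1/7) = 108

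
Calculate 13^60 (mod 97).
33

Repeated squaring. Binary of 60 = 111100.
13^1 ≡ 13 (mod 97); 13^2 ≡ 72 (mod 97); 13^4 ≡ 43 (mod 97); 13^8 ≡ 6 (mod 97); 13^16 ≡ 36 (mod 97); 13^32 ≡ 35 (mod 97)
13^60 = 13^4 × 13^8 × 13^16 × 13^32 ≡ 33 (mod 97)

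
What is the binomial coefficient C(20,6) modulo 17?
0

Using Lucas' theorem:
Write n=20 and k=6 in base 17:
n in base 17: [1, 3]
k in base 17: [0, 6]
C(20,6) mod 17 = ∏ C(n_i, k_i) mod 17
Digit binomials (mod 17): C(1,0) = 1; C(3,6) = 0 (k_i > n_i)
Product: 1 × 0 = 0 ≡ 0 (mod 17)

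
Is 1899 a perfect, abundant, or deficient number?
deficient

Proper divisors of 1899: sum = 1 + 3 + 9 + 211 + 633 = 857
Since 857 < 1899, 1899 is deficient.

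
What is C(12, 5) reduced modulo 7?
1

Using Lucas' theorem:
Write n=12 and k=5 in base 7:
n in base 7: [1, 5]
k in base 7: [0, 5]
C(12,5) mod 7 = ∏ C(n_i, k_i) mod 7
Digit binomials (mod 7): C(1,0) = 1; C(5,5) = 1
Product: 1 × 1 = 1 ≡ 1 (mod 7)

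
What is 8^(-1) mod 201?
176

gcd(8, 201) = 1, so the inverse exists.
Extended Euclidean algorithm on (201, 8):
201 = 25 × 8 + 1  ⟹  1 = (1)·201 + (-25)·8
So (-25)·8 ≡ 1 (mod 201), i.e. 8^(-1) ≡ -25 ≡ 176 (mod 201).
Check: 8 × 176 = 1408 ≡ 1 (mod 201)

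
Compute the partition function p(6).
11

p(n) counts ways to write n as a sum of positive integers (order ignored).
Examples: 6; 5 + 1; 4 + 2; 4 + 1 + 1; 3 + 3; ... (11 total)
p(6) = 11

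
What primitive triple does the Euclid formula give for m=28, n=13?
(615, 728, 953)

Euclid's formula: a = m² - n², b = 2mn, c = m² + n²
m = 28, n = 13
a = 28² - 13² = 784 - 169 = 615
b = 2 × 28 × 13 = 728
c = 28² + 13² = 784 + 169 = 953
Verification: 615² + 728² = 378225 + 529984 = 908209 = 953² ✓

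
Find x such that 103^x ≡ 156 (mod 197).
164

Baby-step giant-step with step n = ⌈√197⌉ = 15.
Baby steps 103^j mod 197 (j:value) for j=0..14: 0:1, 1:103, 2:168, 3:165, 4:53, 5:140, 6:39, 7:77, 8:51, 9:131, 10:97, 11:141, 12:142, 13:48, 14:19.
Giant-step multiplier: 103^(-15) ≡ 103^(196-15) = 103^181 ≡ 106 (mod 197).
Giant steps γ_i = 156·106^i mod 197: γ_0=156, γ_1=185, γ_2=107, γ_3=113, γ_4=158, γ_5=3, γ_6=121, γ_7=21, γ_8=59, γ_9=147, γ_10=19 (in table at j=14).
x = i·n + j = 10·15 + 14 = 164.
Check: 103^164 ≡ 156 (mod 197).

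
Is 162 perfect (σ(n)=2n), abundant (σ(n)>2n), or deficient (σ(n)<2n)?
abundant

Proper divisors of 162: sum = 1 + 2 + 3 + 6 + 9 + 18 + 27 + 54 + 81 = 201
Since 201 > 162, 162 is abundant.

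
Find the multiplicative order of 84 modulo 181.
180

181 is prime, so ord(84) divides φ(181) = 180.
Divisors of 180: 1, 2, 3, 4, 5, 6, 9, 10, 12, 15, 18, 20, 30, 36, 45, 60, 90, 180.
Repeated squaring: 84^1 ≡ 84, 84^2 ≡ 178, 84^4 ≡ 9, 84^8 ≡ 81, 84^16 ≡ 45, 84^32 ≡ 34, 84^64 ≡ 70, 84^128 ≡ 13 (mod 181).
Test 84^d mod 181 for each divisor d in increasing order:
84^1 ≡ 84
84^2 ≡ 178
84^3 = 84^2·84^1 ≡ 110
84^4 ≡ 9
84^5 = 84^4·84^1 ≡ 32
84^6 = 84^4·84^2 ≡ 154
84^9 = 84^8·84^1 ≡ 107
84^10 = 84^8·84^2 ≡ 119
84^12 = 84^8·84^4 ≡ 5
84^15 = 84^8·84^4·84^2·84^1 ≡ 7
84^18 = 84^16·84^2 ≡ 46
84^20 = 84^16·84^4 ≡ 43
84^30 = 84^16·84^8·84^4·84^2 ≡ 49
84^36 = 84^32·84^4 ≡ 125
84^45 = 84^32·84^8·84^4·84^1 ≡ 162
84^60 = 84^32·84^16·84^8·84^4 ≡ 48
84^90 = 84^64·84^16·84^8·84^2 ≡ 180
84^180 = 84^128·84^32·84^16·84^4 ≡ 1  ← first divisor giving 1
The order is 180.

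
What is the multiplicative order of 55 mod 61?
60

61 is prime, so ord(55) divides φ(61) = 60.
Divisors of 60: 1, 2, 3, 4, 5, 6, 10, 12, 15, 20, 30, 60.
Repeated squaring: 55^1 ≡ 55, 55^2 ≡ 36, 55^4 ≡ 15, 55^8 ≡ 42, 55^16 ≡ 56, 55^32 ≡ 25 (mod 61).
Test 55^d mod 61 for each divisor d in increasing order:
55^1 ≡ 55
55^2 ≡ 36
55^3 = 55^2·55^1 ≡ 28
55^4 ≡ 15
55^5 = 55^4·55^1 ≡ 32
55^6 = 55^4·55^2 ≡ 52
55^10 = 55^8·55^2 ≡ 48
55^12 = 55^8·55^4 ≡ 20
55^15 = 55^8·55^4·55^2·55^1 ≡ 11
55^20 = 55^16·55^4 ≡ 47
55^30 = 55^16·55^8·55^4·55^2 ≡ 60
55^60 = 55^32·55^16·55^8·55^4 ≡ 1  ← first divisor giving 1
The order is 60.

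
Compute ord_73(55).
9

73 is prime, so ord(55) divides φ(73) = 72.
Divisors of 72: 1, 2, 3, 4, 6, 8, 9, 12, 18, 24, 36, 72.
Repeated squaring: 55^1 ≡ 55, 55^2 ≡ 32, 55^4 ≡ 2, 55^8 ≡ 4, 55^16 ≡ 16, 55^32 ≡ 37, 55^64 ≡ 55 (mod 73).
Test 55^d mod 73 for each divisor d in increasing order:
55^1 ≡ 55
55^2 ≡ 32
55^3 = 55^2·55^1 ≡ 8
55^4 ≡ 2
55^6 = 55^4·55^2 ≡ 64
55^8 ≡ 4
55^9 = 55^8·55^1 ≡ 1  ← first divisor giving 1
The order is 9.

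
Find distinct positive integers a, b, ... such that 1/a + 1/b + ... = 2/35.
1/18 + 1/630

Greedy algorithm:
2/35: ceiling(35/2) = 18, use 1/18
1/630: ceiling(630/1) = 630, use 1/630
Result: 2/35 = 1/18 + 1/630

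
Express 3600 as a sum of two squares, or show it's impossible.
0² + 60² (a=0, b=60)

Factorization: 3600 = 2^4 × 3^2 × 5^2
By Fermat: n is sum of two squares iff every prime p ≡ 3 (mod 4) appears to even power.
All primes ≡ 3 (mod 4) appear to even power.
Search a = 0, 1, 2, … for 3600 - a² a perfect square: first hit at a = 0: 3600 - 0 = 3600 = 60².
3600 = 0² + 60² = 0 + 3600 ✓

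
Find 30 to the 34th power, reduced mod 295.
35

Repeated squaring. Binary of 34 = 100010.
30^1 ≡ 30 (mod 295); 30^2 ≡ 15 (mod 295); 30^4 ≡ 225 (mod 295); 30^8 ≡ 180 (mod 295); 30^16 ≡ 245 (mod 295); 30^32 ≡ 140 (mod 295)
30^34 = 30^2 × 30^32 ≡ 35 (mod 295)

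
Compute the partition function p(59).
831820

p(n) counts ways to write n as a sum of positive integers (order ignored).
Euler's pentagonal recurrence: p(k) = p(k-1) + p(k-2) - p(k-5) - p(k-7) + p(k-12) + p(k-15) - ... (offsets j(3j∓1)/2, signs ++--, p(0)=1, p(<0)=0).
DP table for k = 0..58: p(0)=1, p(1)=1, p(2)=2, p(3)=3, p(4)=5, p(5)=7, p(6)=11, p(7)=15, p(8)=22, p(9)=30, p(10)=42, p(11)=56, p(12)=77, p(13)=101, p(14)=135, p(15)=176, p(16)=231, p(17)=297, p(18)=385, p(19)=490, p(20)=627, p(21)=792, p(22)=1002, p(23)=1255, p(24)=1575, p(25)=1958, p(26)=2436, p(27)=3010, p(28)=3718, p(29)=4565, p(30)=5604, p(31)=6842, p(32)=8349, p(33)=10143, p(34)=12310, p(35)=14883, p(36)=17977, p(37)=21637, p(38)=26015, p(39)=31185, p(40)=37338, p(41)=44583, p(42)=53174, p(43)=63261, p(44)=75175, p(45)=89134, p(46)=105558, p(47)=124754, p(48)=147273, p(49)=173525, p(50)=204226, p(51)=239943, p(52)=281589, p(53)=329931, p(54)=386155, p(55)=451276, p(56)=526823, p(57)=614154, p(58)=715220.
Final step: p(59) = p(58) + p(57) - p(54) - p(52) + p(47) + p(44) - p(37) - p(33) + p(24) + p(19) - p(8) - p(2)
= 715220 + 614154 - 386155 - 281589 + 124754 + 75175 - 21637 - 10143 + 1575 + 490 - 22 - 2
= 831820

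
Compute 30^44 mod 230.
70

Repeated squaring. Binary of 44 = 101100.
30^1 ≡ 30 (mod 230); 30^2 ≡ 210 (mod 230); 30^4 ≡ 170 (mod 230); 30^8 ≡ 150 (mod 230); 30^16 ≡ 190 (mod 230); 30^32 ≡ 220 (mod 230)
30^44 = 30^4 × 30^8 × 30^32 ≡ 70 (mod 230)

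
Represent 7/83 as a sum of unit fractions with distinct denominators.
1/12 + 1/996

Greedy algorithm:
7/83: ceiling(83/7) = 12, use 1/12
1/996: ceiling(996/1) = 996, use 1/996
Result: 7/83 = 1/12 + 1/996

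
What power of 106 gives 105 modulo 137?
78

Baby-step giant-step with step n = ⌈√137⌉ = 12.
Baby steps 106^j mod 137 (j:value) for j=0..11: 0:1, 1:106, 2:2, 3:75, 4:4, 5:13, 6:8, 7:26, 8:16, 9:52, 10:32, 11:104.
Giant-step multiplier: 106^(-12) ≡ 106^(136-12) = 106^124 ≡ 15 (mod 137).
Giant steps γ_i = 105·15^i mod 137: γ_0=105, γ_1=68, γ_2=61, γ_3=93, γ_4=25, γ_5=101, γ_6=8 (in table at j=6).
x = i·n + j = 6·12 + 6 = 78.
Check: 106^78 ≡ 105 (mod 137).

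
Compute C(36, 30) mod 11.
0

Using Lucas' theorem:
Write n=36 and k=30 in base 11:
n in base 11: [3, 3]
k in base 11: [2, 8]
C(36,30) mod 11 = ∏ C(n_i, k_i) mod 11
Digit binomials (mod 11): C(3,2) = 3; C(3,8) = 0 (k_i > n_i)
Product: 3 × 0 = 0 ≡ 0 (mod 11)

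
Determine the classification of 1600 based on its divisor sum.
abundant

Proper divisors of 1600: sum = 1 + 2 + 4 + 5 + 8 + 10 + 16 + 20 + ... + 200 + 320 + 400 + 800 (20 divisors) = 2337
Since 2337 > 1600, 1600 is abundant.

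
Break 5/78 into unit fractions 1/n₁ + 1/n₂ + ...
1/16 + 1/624

Greedy algorithm:
5/78: ceiling(78/5) = 16, use 1/16
1/624: ceiling(624/1) = 624, use 1/624
Result: 5/78 = 1/16 + 1/624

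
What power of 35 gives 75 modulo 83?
20

Baby-step giant-step with step n = ⌈√83⌉ = 10.
Baby steps 35^j mod 83 (j:value) for j=0..9: 0:1, 1:35, 2:63, 3:47, 4:68, 5:56, 6:51, 7:42, 8:59, 9:73.
Giant-step multiplier: 35^(-10) ≡ 35^(82-10) = 35^72 ≡ 23 (mod 83).
Giant steps γ_i = 75·23^i mod 83: γ_0=75, γ_1=65, γ_2=1 (in table at j=0).
x = i·n + j = 2·10 + 0 = 20.
Check: 35^20 ≡ 75 (mod 83).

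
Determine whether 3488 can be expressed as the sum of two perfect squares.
28² + 52² (a=28, b=52)

Factorization: 3488 = 2^5 × 109
By Fermat: n is sum of two squares iff every prime p ≡ 3 (mod 4) appears to even power.
All primes ≡ 3 (mod 4) appear to even power.
Search a = 0, 1, 2, … for 3488 - a² a perfect square: first hit at a = 28: 3488 - 784 = 2704 = 52².
3488 = 28² + 52² = 784 + 2704 ✓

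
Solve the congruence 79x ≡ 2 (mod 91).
x ≡ 15 (mod 91)

gcd(79, 91) = 1, which divides 2, so solutions exist.
Find 79^(-1) mod 91 by the extended Euclidean algorithm:
91 = 1 × 79 + 12  ⟹  12 = (1)·91 + (-1)·79
79 = 6 × 12 + 7  ⟹  7 = (-6)·91 + (7)·79
12 = 1 × 7 + 5  ⟹  5 = (7)·91 + (-8)·79
7 = 1 × 5 + 2  ⟹  2 = (-13)·91 + (15)·79
5 = 2 × 2 + 1  ⟹  1 = (33)·91 + (-38)·79
So (-38)·79 ≡ 1 (mod 91), i.e. 79^(-1) ≡ -38 ≡ 53 (mod 91).
x ≡ 53 × 2 = 106 ≡ 15 (mod 91).
Check: 79 × 15 = 1185 ≡ 2 (mod 91).
Unique solution: x ≡ 15 (mod 91)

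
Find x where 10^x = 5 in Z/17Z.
7

Baby-step giant-step with step n = ⌈√17⌉ = 5.
Baby steps 10^j mod 17 (j:value) for j=0..4: 0:1, 1:10, 2:15, 3:14, 4:4.
Giant-step multiplier: 10^(-5) ≡ 10^(16-5) = 10^11 ≡ 3 (mod 17).
Giant steps γ_i = 5·3^i mod 17: γ_0=5, γ_1=15 (in table at j=2).
x = i·n + j = 1·5 + 2 = 7.
Check: 10^7 ≡ 5 (mod 17).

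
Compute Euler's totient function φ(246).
80

246 = 2 × 3 × 41
φ(n) = n × ∏(1 - 1/p) for each prime p dividing n
φ(246) = 246 × (1 - 1/2) × (1 - 1/3) × (1 - 1/41) = 80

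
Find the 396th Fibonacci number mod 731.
0

Matrix identity: Q^n = [[F_(n+1), F_n], [F_n, F_(n-1)]] with Q = [[1,1],[1,0]].
n = 396 = 110001100₂. Square-and-multiply, entries mod 731:
Q^1 = [[1,1],[1,0]]
Q^3 = (Q^1)²·Q = [[3,2],[2,1]]
Q^6 = (Q^3)² = [[13,8],[8,5]]
Q^12 = (Q^6)² = [[233,144],[144,89]]
Q^24 = (Q^12)² = [[463,315],[315,148]]
Q^49 = (Q^24)²·Q = [[207,726],[726,212]]
Q^99 = (Q^49)²·Q = [[574,476],[476,98]]
Q^198 = (Q^99)² = [[492,425],[425,67]]
Q^396 = (Q^198)² = [[171,0],[0,171]]
F_396 mod 731 = Q^396[0][1] = 0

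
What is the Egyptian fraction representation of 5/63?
1/13 + 1/410 + 1/335790

Greedy algorithm:
5/63: ceiling(63/5) = 13, use 1/13
2/819: ceiling(819/2) = 410, use 1/410
1/335790: ceiling(335790/1) = 335790, use 1/335790
Result: 5/63 = 1/13 + 1/410 + 1/335790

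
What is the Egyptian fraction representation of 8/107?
1/14 + 1/300 + 1/224700

Greedy algorithm:
8/107: ceiling(107/8) = 14, use 1/14
5/1498: ceiling(1498/5) = 300, use 1/300
1/224700: ceiling(224700/1) = 224700, use 1/224700
Result: 8/107 = 1/14 + 1/300 + 1/224700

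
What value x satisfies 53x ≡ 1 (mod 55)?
27

gcd(53, 55) = 1, so the inverse exists.
Extended Euclidean algorithm on (55, 53):
55 = 1 × 53 + 2  ⟹  2 = (1)·55 + (-1)·53
53 = 26 × 2 + 1  ⟹  1 = (-26)·55 + (27)·53
So (27)·53 ≡ 1 (mod 55), i.e. 53^(-1) ≡ 27 (mod 55).
Check: 53 × 27 = 1431 ≡ 1 (mod 55)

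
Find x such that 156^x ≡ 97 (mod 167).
62

Baby-step giant-step with step n = ⌈√167⌉ = 13.
Baby steps 156^j mod 167 (j:value) for j=0..12: 0:1, 1:156, 2:121, 3:5, 4:112, 5:104, 6:25, 7:59, 8:19, 9:125, 10:128, 11:95, 12:124.
Giant-step multiplier: 156^(-13) ≡ 156^(166-13) = 156^153 ≡ 161 (mod 167).
Giant steps γ_i = 97·161^i mod 167: γ_0=97, γ_1=86, γ_2=152, γ_3=90, γ_4=128 (in table at j=10).
x = i·n + j = 4·13 + 10 = 62.
Check: 156^62 ≡ 97 (mod 167).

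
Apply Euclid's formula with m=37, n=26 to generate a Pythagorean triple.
(693, 1924, 2045)

Euclid's formula: a = m² - n², b = 2mn, c = m² + n²
m = 37, n = 26
a = 37² - 26² = 1369 - 676 = 693
b = 2 × 37 × 26 = 1924
c = 37² + 26² = 1369 + 676 = 2045
Verification: 693² + 1924² = 480249 + 3701776 = 4182025 = 2045² ✓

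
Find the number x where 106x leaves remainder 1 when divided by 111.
22

gcd(106, 111) = 1, so the inverse exists.
Extended Euclidean algorithm on (111, 106):
111 = 1 × 106 + 5  ⟹  5 = (1)·111 + (-1)·106
106 = 21 × 5 + 1  ⟹  1 = (-21)·111 + (22)·106
So (22)·106 ≡ 1 (mod 111), i.e. 106^(-1) ≡ 22 (mod 111).
Check: 106 × 22 = 2332 ≡ 1 (mod 111)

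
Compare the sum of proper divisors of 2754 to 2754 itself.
abundant

Proper divisors of 2754: sum = 1 + 2 + 3 + 6 + 9 + 17 + 18 + 27 + ... + 306 + 459 + 918 + 1377 (19 divisors) = 3780
Since 3780 > 2754, 2754 is abundant.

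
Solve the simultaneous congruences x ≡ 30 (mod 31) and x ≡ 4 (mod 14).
340

Using Chinese Remainder Theorem:
M = 31 × 14 = 434
M1 = 14, M2 = 31
y1 = 14^(-1) mod 31 = 20
y2 = 31^(-1) mod 14 = 5
x = (30×14×20 + 4×31×5) mod 434 = 340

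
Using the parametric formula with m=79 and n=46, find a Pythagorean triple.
(4125, 7268, 8357)

Euclid's formula: a = m² - n², b = 2mn, c = m² + n²
m = 79, n = 46
a = 79² - 46² = 6241 - 2116 = 4125
b = 2 × 79 × 46 = 7268
c = 79² + 46² = 6241 + 2116 = 8357
Verification: 4125² + 7268² = 17015625 + 52823824 = 69839449 = 8357² ✓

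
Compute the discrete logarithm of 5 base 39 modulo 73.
41

Baby-step giant-step with step n = ⌈√73⌉ = 9.
Baby steps 39^j mod 73 (j:value) for j=0..8: 0:1, 1:39, 2:61, 3:43, 4:71, 5:68, 6:24, 7:60, 8:4.
Giant-step multiplier: 39^(-9) ≡ 39^(72-9) = 39^63 ≡ 22 (mod 73).
Giant steps γ_i = 5·22^i mod 73: γ_0=5, γ_1=37, γ_2=11, γ_3=23, γ_4=68 (in table at j=5).
x = i·n + j = 4·9 + 5 = 41.
Check: 39^41 ≡ 5 (mod 73).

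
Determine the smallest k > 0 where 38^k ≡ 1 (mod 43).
21

43 is prime, so ord(38) divides φ(43) = 42.
Divisors of 42: 1, 2, 3, 6, 7, 14, 21, 42.
Repeated squaring: 38^1 ≡ 38, 38^2 ≡ 25, 38^4 ≡ 23, 38^8 ≡ 13, 38^16 ≡ 40, 38^32 ≡ 9 (mod 43).
Test 38^d mod 43 for each divisor d in increasing order:
38^1 ≡ 38
38^2 ≡ 25
38^3 = 38^2·38^1 ≡ 4
38^6 = 38^4·38^2 ≡ 16
38^7 = 38^4·38^2·38^1 ≡ 6
38^14 = 38^8·38^4·38^2 ≡ 36
38^21 = 38^16·38^4·38^1 ≡ 1  ← first divisor giving 1
The order is 21.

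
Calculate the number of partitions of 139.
13610949895

p(n) counts ways to write n as a sum of positive integers (order ignored).
Euler's pentagonal recurrence: p(k) = p(k-1) + p(k-2) - p(k-5) - p(k-7) + p(k-12) + p(k-15) - ... (offsets j(3j∓1)/2, signs ++--, p(0)=1, p(<0)=0).
DP table for k = 0..138: p(0)=1, p(1)=1, p(2)=2, p(3)=3, p(4)=5, p(5)=7, p(6)=11, p(7)=15, p(8)=22, p(9)=30, p(10)=42, p(11)=56, p(12)=77, p(13)=101, p(14)=135, p(15)=176, p(16)=231, p(17)=297, p(18)=385, p(19)=490, p(20)=627, p(21)=792, p(22)=1002, p(23)=1255, p(24)=1575, p(25)=1958, p(26)=2436, p(27)=3010, p(28)=3718, p(29)=4565, p(30)=5604, p(31)=6842, p(32)=8349, p(33)=10143, p(34)=12310, p(35)=14883, p(36)=17977, p(37)=21637, p(38)=26015, p(39)=31185, p(40)=37338, p(41)=44583, p(42)=53174, p(43)=63261, p(44)=75175, p(45)=89134, p(46)=105558, p(47)=124754, p(48)=147273, p(49)=173525, p(50)=204226, p(51)=239943, p(52)=281589, p(53)=329931, p(54)=386155, p(55)=451276, p(56)=526823, p(57)=614154, p(58)=715220, p(59)=831820, p(60)=966467, p(61)=1121505, p(62)=1300156, p(63)=1505499, p(64)=1741630, p(65)=2012558, p(66)=2323520, p(67)=2679689, p(68)=3087735, p(69)=3554345, p(70)=4087968, p(71)=4697205, p(72)=5392783, p(73)=6185689, p(74)=7089500, p(75)=8118264, p(76)=9289091, p(77)=10619863, p(78)=12132164, p(79)=13848650, p(80)=15796476, p(81)=18004327, p(82)=20506255, p(83)=23338469, p(84)=26543660, p(85)=30167357, p(86)=34262962, p(87)=38887673, p(88)=44108109, p(89)=49995925, p(90)=56634173, p(91)=64112359, p(92)=72533807, p(93)=82010177, p(94)=92669720, p(95)=104651419, p(96)=118114304, p(97)=133230930, p(98)=150198136, p(99)=169229875, p(100)=190569292, p(101)=214481126, p(102)=241265379, p(103)=271248950, p(104)=304801365, p(105)=342325709, p(106)=384276336, p(107)=431149389, p(108)=483502844, p(109)=541946240, p(110)=607163746, p(111)=679903203, p(112)=761002156, p(113)=851376628, p(114)=952050665, p(115)=1064144451, p(116)=1188908248, p(117)=1327710076, p(118)=1482074143, p(119)=1653668665, p(120)=1844349560, p(121)=2056148051, p(122)=2291320912, p(123)=2552338241, p(124)=2841940500, p(125)=3163127352, p(126)=3519222692, p(127)=3913864295, p(128)=4351078600, p(129)=4835271870, p(130)=5371315400, p(131)=5964539504, p(132)=6620830889, p(133)=7346629512, p(134)=8149040695, p(135)=9035836076, p(136)=10015581680, p(137)=11097645016, p(138)=12292341831.
Final step: p(139) = p(138) + p(137) - p(134) - p(132) + p(127) + p(124) - p(117) - p(113) + p(104) + p(99) - p(88) - p(82) + p(69) + p(62) - p(47) - p(39) + p(22) + p(13)
= 12292341831 + 11097645016 - 8149040695 - 6620830889 + 3913864295 + 2841940500 - 1327710076 - 851376628 + 304801365 + 169229875 - 44108109 - 20506255 + 3554345 + 1300156 - 124754 - 31185 + 1002 + 101
= 13610949895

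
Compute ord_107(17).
106

107 is prime, so ord(17) divides φ(107) = 106.
Divisors of 106: 1, 2, 53, 106.
Repeated squaring: 17^1 ≡ 17, 17^2 ≡ 75, 17^4 ≡ 61, 17^8 ≡ 83, 17^16 ≡ 41, 17^32 ≡ 76, 17^64 ≡ 105 (mod 107).
Test 17^d mod 107 for each divisor d in increasing order:
17^1 ≡ 17
17^2 ≡ 75
17^53 = 17^32·17^16·17^4·17^1 ≡ 106
17^106 = 17^64·17^32·17^8·17^2 ≡ 1  ← first divisor giving 1
The order is 106.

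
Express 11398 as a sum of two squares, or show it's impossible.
Not possible

Factorization: 11398 = 2 × 41 × 139
By Fermat: n is sum of two squares iff every prime p ≡ 3 (mod 4) appears to even power.
Prime(s) ≡ 3 (mod 4) with odd exponent: [(139, 1)]
Therefore 11398 cannot be expressed as a² + b².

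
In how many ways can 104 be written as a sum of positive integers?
304801365

p(n) counts ways to write n as a sum of positive integers (order ignored).
Euler's pentagonal recurrence: p(k) = p(k-1) + p(k-2) - p(k-5) - p(k-7) + p(k-12) + p(k-15) - ... (offsets j(3j∓1)/2, signs ++--, p(0)=1, p(<0)=0).
DP table for k = 0..103: p(0)=1, p(1)=1, p(2)=2, p(3)=3, p(4)=5, p(5)=7, p(6)=11, p(7)=15, p(8)=22, p(9)=30, p(10)=42, p(11)=56, p(12)=77, p(13)=101, p(14)=135, p(15)=176, p(16)=231, p(17)=297, p(18)=385, p(19)=490, p(20)=627, p(21)=792, p(22)=1002, p(23)=1255, p(24)=1575, p(25)=1958, p(26)=2436, p(27)=3010, p(28)=3718, p(29)=4565, p(30)=5604, p(31)=6842, p(32)=8349, p(33)=10143, p(34)=12310, p(35)=14883, p(36)=17977, p(37)=21637, p(38)=26015, p(39)=31185, p(40)=37338, p(41)=44583, p(42)=53174, p(43)=63261, p(44)=75175, p(45)=89134, p(46)=105558, p(47)=124754, p(48)=147273, p(49)=173525, p(50)=204226, p(51)=239943, p(52)=281589, p(53)=329931, p(54)=386155, p(55)=451276, p(56)=526823, p(57)=614154, p(58)=715220, p(59)=831820, p(60)=966467, p(61)=1121505, p(62)=1300156, p(63)=1505499, p(64)=1741630, p(65)=2012558, p(66)=2323520, p(67)=2679689, p(68)=3087735, p(69)=3554345, p(70)=4087968, p(71)=4697205, p(72)=5392783, p(73)=6185689, p(74)=7089500, p(75)=8118264, p(76)=9289091, p(77)=10619863, p(78)=12132164, p(79)=13848650, p(80)=15796476, p(81)=18004327, p(82)=20506255, p(83)=23338469, p(84)=26543660, p(85)=30167357, p(86)=34262962, p(87)=38887673, p(88)=44108109, p(89)=49995925, p(90)=56634173, p(91)=64112359, p(92)=72533807, p(93)=82010177, p(94)=92669720, p(95)=104651419, p(96)=118114304, p(97)=133230930, p(98)=150198136, p(99)=169229875, p(100)=190569292, p(101)=214481126, p(102)=241265379, p(103)=271248950.
Final step: p(104) = p(103) + p(102) - p(99) - p(97) + p(92) + p(89) - p(82) - p(78) + p(69) + p(64) - p(53) - p(47) + p(34) + p(27) - p(12) - p(4)
= 271248950 + 241265379 - 169229875 - 133230930 + 72533807 + 49995925 - 20506255 - 12132164 + 3554345 + 1741630 - 329931 - 124754 + 12310 + 3010 - 77 - 5
= 304801365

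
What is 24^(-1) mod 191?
8

gcd(24, 191) = 1, so the inverse exists.
Extended Euclidean algorithm on (191, 24):
191 = 7 × 24 + 23  ⟹  23 = (1)·191 + (-7)·24
24 = 1 × 23 + 1  ⟹  1 = (-1)·191 + (8)·24
So (8)·24 ≡ 1 (mod 191), i.e. 24^(-1) ≡ 8 (mod 191).
Check: 24 × 8 = 192 ≡ 1 (mod 191)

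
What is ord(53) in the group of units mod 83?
82

83 is prime, so ord(53) divides φ(83) = 82.
Divisors of 82: 1, 2, 41, 82.
Repeated squaring: 53^1 ≡ 53, 53^2 ≡ 70, 53^4 ≡ 3, 53^8 ≡ 9, 53^16 ≡ 81, 53^32 ≡ 4, 53^64 ≡ 16 (mod 83).
Test 53^d mod 83 for each divisor d in increasing order:
53^1 ≡ 53
53^2 ≡ 70
53^41 = 53^32·53^8·53^1 ≡ 82
53^82 = 53^64·53^16·53^2 ≡ 1  ← first divisor giving 1
The order is 82.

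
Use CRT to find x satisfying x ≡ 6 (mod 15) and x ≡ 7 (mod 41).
171

Using Chinese Remainder Theorem:
M = 15 × 41 = 615
M1 = 41, M2 = 15
y1 = 41^(-1) mod 15 = 11
y2 = 15^(-1) mod 41 = 11
x = (6×41×11 + 7×15×11) mod 615 = 171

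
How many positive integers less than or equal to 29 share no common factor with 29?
28

29 = 29
φ(n) = n × ∏(1 - 1/p) for each prime p dividing n
φ(29) = 29 × (1 - 1/29) = 28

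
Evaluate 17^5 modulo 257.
189

Repeated squaring. Binary of 5 = 101.
17^1 ≡ 17 (mod 257); 17^2 ≡ 32 (mod 257); 17^4 ≡ 253 (mod 257)
17^5 = 17^1 × 17^4 ≡ 189 (mod 257)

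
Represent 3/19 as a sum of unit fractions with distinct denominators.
1/7 + 1/67 + 1/8911

Greedy algorithm:
3/19: ceiling(19/3) = 7, use 1/7
2/133: ceiling(133/2) = 67, use 1/67
1/8911: ceiling(8911/1) = 8911, use 1/8911
Result: 3/19 = 1/7 + 1/67 + 1/8911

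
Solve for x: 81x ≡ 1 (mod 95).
61

gcd(81, 95) = 1, so the inverse exists.
Extended Euclidean algorithm on (95, 81):
95 = 1 × 81 + 14  ⟹  14 = (1)·95 + (-1)·81
81 = 5 × 14 + 11  ⟹  11 = (-5)·95 + (6)·81
14 = 1 × 11 + 3  ⟹  3 = (6)·95 + (-7)·81
11 = 3 × 3 + 2  ⟹  2 = (-23)·95 + (27)·81
3 = 1 × 2 + 1  ⟹  1 = (29)·95 + (-34)·81
So (-34)·81 ≡ 1 (mod 95), i.e. 81^(-1) ≡ -34 ≡ 61 (mod 95).
Check: 81 × 61 = 4941 ≡ 1 (mod 95)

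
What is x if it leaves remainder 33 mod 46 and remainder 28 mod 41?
1873

Using Chinese Remainder Theorem:
M = 46 × 41 = 1886
M1 = 41, M2 = 46
y1 = 41^(-1) mod 46 = 9
y2 = 46^(-1) mod 41 = 33
x = (33×41×9 + 28×46×33) mod 1886 = 1873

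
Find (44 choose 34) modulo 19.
0

Using Lucas' theorem:
Write n=44 and k=34 in base 19:
n in base 19: [2, 6]
k in base 19: [1, 15]
C(44,34) mod 19 = ∏ C(n_i, k_i) mod 19
Digit binomials (mod 19): C(2,1) = 2; C(6,15) = 0 (k_i > n_i)
Product: 2 × 0 = 0 ≡ 0 (mod 19)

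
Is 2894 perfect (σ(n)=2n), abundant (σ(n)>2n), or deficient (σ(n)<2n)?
deficient

Proper divisors of 2894: sum = 1 + 2 + 1447 = 1450
Since 1450 < 2894, 2894 is deficient.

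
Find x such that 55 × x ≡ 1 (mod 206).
15

gcd(55, 206) = 1, so the inverse exists.
Extended Euclidean algorithm on (206, 55):
206 = 3 × 55 + 41  ⟹  41 = (1)·206 + (-3)·55
55 = 1 × 41 + 14  ⟹  14 = (-1)·206 + (4)·55
41 = 2 × 14 + 13  ⟹  13 = (3)·206 + (-11)·55
14 = 1 × 13 + 1  ⟹  1 = (-4)·206 + (15)·55
So (15)·55 ≡ 1 (mod 206), i.e. 55^(-1) ≡ 15 (mod 206).
Check: 55 × 15 = 825 ≡ 1 (mod 206)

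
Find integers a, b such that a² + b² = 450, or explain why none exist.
3² + 21² (a=3, b=21)

Factorization: 450 = 2 × 3^2 × 5^2
By Fermat: n is sum of two squares iff every prime p ≡ 3 (mod 4) appears to even power.
All primes ≡ 3 (mod 4) appear to even power.
Search a = 0, 1, 2, … for 450 - a² a perfect square: first hit at a = 3: 450 - 9 = 441 = 21².
450 = 3² + 21² = 9 + 441 ✓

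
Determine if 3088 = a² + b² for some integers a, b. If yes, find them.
28² + 48² (a=28, b=48)

Factorization: 3088 = 2^4 × 193
By Fermat: n is sum of two squares iff every prime p ≡ 3 (mod 4) appears to even power.
All primes ≡ 3 (mod 4) appear to even power.
Search a = 0, 1, 2, … for 3088 - a² a perfect square: first hit at a = 28: 3088 - 784 = 2304 = 48².
3088 = 28² + 48² = 784 + 2304 ✓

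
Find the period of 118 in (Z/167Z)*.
166

167 is prime, so ord(118) divides φ(167) = 166.
Divisors of 166: 1, 2, 83, 166.
Repeated squaring: 118^1 ≡ 118, 118^2 ≡ 63, 118^4 ≡ 128, 118^8 ≡ 18, 118^16 ≡ 157, 118^32 ≡ 100, 118^64 ≡ 147, 118^128 ≡ 66 (mod 167).
Test 118^d mod 167 for each divisor d in increasing order:
118^1 ≡ 118
118^2 ≡ 63
118^83 = 118^64·118^16·118^2·118^1 ≡ 166
118^166 = 118^128·118^32·118^4·118^2 ≡ 1  ← first divisor giving 1
The order is 166.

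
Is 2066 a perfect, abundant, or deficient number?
deficient

Proper divisors of 2066: sum = 1 + 2 + 1033 = 1036
Since 1036 < 2066, 2066 is deficient.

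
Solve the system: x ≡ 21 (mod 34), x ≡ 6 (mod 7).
55

Using Chinese Remainder Theorem:
M = 34 × 7 = 238
M1 = 7, M2 = 34
y1 = 7^(-1) mod 34 = 5
y2 = 34^(-1) mod 7 = 6
x = (21×7×5 + 6×34×6) mod 238 = 55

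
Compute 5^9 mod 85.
80

Repeated squaring. Binary of 9 = 1001.
5^1 ≡ 5 (mod 85); 5^2 ≡ 25 (mod 85); 5^4 ≡ 30 (mod 85); 5^8 ≡ 50 (mod 85)
5^9 = 5^1 × 5^8 ≡ 80 (mod 85)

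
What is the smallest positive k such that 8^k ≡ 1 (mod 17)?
8

17 is prime, so ord(8) divides φ(17) = 16.
Divisors of 16: 1, 2, 4, 8, 16.
Repeated squaring: 8^1 ≡ 8, 8^2 ≡ 13, 8^4 ≡ 16, 8^8 ≡ 1, 8^16 ≡ 1 (mod 17).
Test 8^d mod 17 for each divisor d in increasing order:
8^1 ≡ 8
8^2 ≡ 13
8^4 ≡ 16
8^8 ≡ 1  ← first divisor giving 1
The order is 8.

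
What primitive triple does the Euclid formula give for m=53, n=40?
(1209, 4240, 4409)

Euclid's formula: a = m² - n², b = 2mn, c = m² + n²
m = 53, n = 40
a = 53² - 40² = 2809 - 1600 = 1209
b = 2 × 53 × 40 = 4240
c = 53² + 40² = 2809 + 1600 = 4409
Verification: 1209² + 4240² = 1461681 + 17977600 = 19439281 = 4409² ✓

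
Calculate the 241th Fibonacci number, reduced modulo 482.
1

Matrix identity: Q^n = [[F_(n+1), F_n], [F_n, F_(n-1)]] with Q = [[1,1],[1,0]].
n = 241 = 11110001₂. Square-and-multiply, entries mod 482:
Q^1 = [[1,1],[1,0]]
Q^3 = (Q^1)²·Q = [[3,2],[2,1]]
Q^7 = (Q^3)²·Q = [[21,13],[13,8]]
Q^15 = (Q^7)²·Q = [[23,128],[128,377]]
Q^30 = (Q^15)² = [[43,108],[108,417]]
Q^60 = (Q^30)² = [[17,34],[34,465]]
Q^120 = (Q^60)² = [[481,0],[0,481]]
Q^241 = (Q^120)²·Q = [[1,1],[1,0]]
F_241 mod 482 = Q^241[0][1] = 1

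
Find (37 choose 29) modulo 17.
0

Using Lucas' theorem:
Write n=37 and k=29 in base 17:
n in base 17: [2, 3]
k in base 17: [1, 12]
C(37,29) mod 17 = ∏ C(n_i, k_i) mod 17
Digit binomials (mod 17): C(2,1) = 2; C(3,12) = 0 (k_i > n_i)
Product: 2 × 0 = 0 ≡ 0 (mod 17)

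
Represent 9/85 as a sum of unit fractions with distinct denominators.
1/10 + 1/170

Greedy algorithm:
9/85: ceiling(85/9) = 10, use 1/10
1/170: ceiling(170/1) = 170, use 1/170
Result: 9/85 = 1/10 + 1/170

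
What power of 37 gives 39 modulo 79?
47

Baby-step giant-step with step n = ⌈√79⌉ = 9.
Baby steps 37^j mod 79 (j:value) for j=0..8: 0:1, 1:37, 2:26, 3:14, 4:44, 5:48, 6:38, 7:63, 8:40.
Giant-step multiplier: 37^(-9) ≡ 37^(78-9) = 37^69 ≡ 15 (mod 79).
Giant steps γ_i = 39·15^i mod 79: γ_0=39, γ_1=32, γ_2=6, γ_3=11, γ_4=7, γ_5=26 (in table at j=2).
x = i·n + j = 5·9 + 2 = 47.
Check: 37^47 ≡ 39 (mod 79).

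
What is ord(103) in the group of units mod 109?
108

109 is prime, so ord(103) divides φ(109) = 108.
Divisors of 108: 1, 2, 3, 4, 6, 9, 12, 18, 27, 36, 54, 108.
Repeated squaring: 103^1 ≡ 103, 103^2 ≡ 36, 103^4 ≡ 97, 103^8 ≡ 35, 103^16 ≡ 26, 103^32 ≡ 22, 103^64 ≡ 48 (mod 109).
Test 103^d mod 109 for each divisor d in increasing order:
103^1 ≡ 103
103^2 ≡ 36
103^3 = 103^2·103^1 ≡ 2
103^4 ≡ 97
103^6 = 103^4·103^2 ≡ 4
103^9 = 103^8·103^1 ≡ 8
103^12 = 103^8·103^4 ≡ 16
103^18 = 103^16·103^2 ≡ 64
103^27 = 103^16·103^8·103^2·103^1 ≡ 76
103^36 = 103^32·103^4 ≡ 63
103^54 = 103^32·103^16·103^4·103^2 ≡ 108
103^108 = 103^64·103^32·103^8·103^4 ≡ 1  ← first divisor giving 1
The order is 108.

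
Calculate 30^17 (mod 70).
60

Repeated squaring. Binary of 17 = 10001.
30^1 ≡ 30 (mod 70); 30^2 ≡ 60 (mod 70); 30^4 ≡ 30 (mod 70); 30^8 ≡ 60 (mod 70); 30^16 ≡ 30 (mod 70)
30^17 = 30^1 × 30^16 ≡ 60 (mod 70)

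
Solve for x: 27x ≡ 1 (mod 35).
13

gcd(27, 35) = 1, so the inverse exists.
Extended Euclidean algorithm on (35, 27):
35 = 1 × 27 + 8  ⟹  8 = (1)·35 + (-1)·27
27 = 3 × 8 + 3  ⟹  3 = (-3)·35 + (4)·27
8 = 2 × 3 + 2  ⟹  2 = (7)·35 + (-9)·27
3 = 1 × 2 + 1  ⟹  1 = (-10)·35 + (13)·27
So (13)·27 ≡ 1 (mod 35), i.e. 27^(-1) ≡ 13 (mod 35).
Check: 27 × 13 = 351 ≡ 1 (mod 35)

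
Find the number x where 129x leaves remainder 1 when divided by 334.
145

gcd(129, 334) = 1, so the inverse exists.
Extended Euclidean algorithm on (334, 129):
334 = 2 × 129 + 76  ⟹  76 = (1)·334 + (-2)·129
129 = 1 × 76 + 53  ⟹  53 = (-1)·334 + (3)·129
76 = 1 × 53 + 23  ⟹  23 = (2)·334 + (-5)·129
53 = 2 × 23 + 7  ⟹  7 = (-5)·334 + (13)·129
23 = 3 × 7 + 2  ⟹  2 = (17)·334 + (-44)·129
7 = 3 × 2 + 1  ⟹  1 = (-56)·334 + (145)·129
So (145)·129 ≡ 1 (mod 334), i.e. 129^(-1) ≡ 145 (mod 334).
Check: 129 × 145 = 18705 ≡ 1 (mod 334)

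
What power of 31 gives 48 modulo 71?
30

Baby-step giant-step with step n = ⌈√71⌉ = 9.
Baby steps 31^j mod 71 (j:value) for j=0..8: 0:1, 1:31, 2:38, 3:42, 4:24, 5:34, 6:60, 7:14, 8:8.
Giant-step multiplier: 31^(-9) ≡ 31^(70-9) = 31^61 ≡ 69 (mod 71).
Giant steps γ_i = 48·69^i mod 71: γ_0=48, γ_1=46, γ_2=50, γ_3=42 (in table at j=3).
x = i·n + j = 3·9 + 3 = 30.
Check: 31^30 ≡ 48 (mod 71).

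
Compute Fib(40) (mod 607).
25

Matrix identity: Q^n = [[F_(n+1), F_n], [F_n, F_(n-1)]] with Q = [[1,1],[1,0]].
n = 40 = 101000₂. Square-and-multiply, entries mod 607:
Q^1 = [[1,1],[1,0]]
Q^2 = (Q^1)² = [[2,1],[1,1]]
Q^5 = (Q^2)²·Q = [[8,5],[5,3]]
Q^10 = (Q^5)² = [[89,55],[55,34]]
Q^20 = (Q^10)² = [[20,88],[88,539]]
Q^40 = (Q^20)² = [[253,25],[25,228]]
F_40 mod 607 = Q^40[0][1] = 25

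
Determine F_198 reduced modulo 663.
170

Matrix identity: Q^n = [[F_(n+1), F_n], [F_n, F_(n-1)]] with Q = [[1,1],[1,0]].
n = 198 = 11000110₂. Square-and-multiply, entries mod 663:
Q^1 = [[1,1],[1,0]]
Q^3 = (Q^1)²·Q = [[3,2],[2,1]]
Q^6 = (Q^3)² = [[13,8],[8,5]]
Q^12 = (Q^6)² = [[233,144],[144,89]]
Q^24 = (Q^12)² = [[106,621],[621,148]]
Q^49 = (Q^24)²·Q = [[343,403],[403,603]]
Q^99 = (Q^49)²·Q = [[285,272],[272,13]]
Q^198 = (Q^99)² = [[67,170],[170,560]]
F_198 mod 663 = Q^198[0][1] = 170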